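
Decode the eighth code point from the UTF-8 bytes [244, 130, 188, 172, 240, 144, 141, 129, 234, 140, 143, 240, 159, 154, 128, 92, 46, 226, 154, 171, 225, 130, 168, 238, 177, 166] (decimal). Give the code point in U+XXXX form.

Offset 0: leading byte 0xF4 = 11110100 → 4-byte char #1 = F4 82 BC AC.
Offset 4: leading byte 0xF0 = 11110000 → 4-byte char #2 = F0 90 8D 81.
Offset 8: leading byte 0xEA = 11101010 → 3-byte char #3 = EA 8C 8F.
Offset 11: leading byte 0xF0 = 11110000 → 4-byte char #4 = F0 9F 9A 80.
Offset 15: leading byte 0x5C = 01011100 → 1-byte char #5 = 5C.
Offset 16: leading byte 0x2E = 00101110 → 1-byte char #6 = 2E.
Offset 17: leading byte 0xE2 = 11100010 → 3-byte char #7 = E2 9A AB.
Offset 20: leading byte 0xE1 = 11100001 → 3-byte char #8 = E1 82 A8.
Leading byte 0xE1 = 11100001 matches 1110xxxx → 3-byte sequence.
Byte 1: 0xE1 = 11100001, payload 0001 (4 bits).
Byte 2: 0x82 = 10000010 (10xxxxxx ✓), payload 000010.
Byte 3: 0xA8 = 10101000 (10xxxxxx ✓), payload 101000.
Concatenate: 0001000010101000 = 0x10A8 (16 bits → U+10A8).

U+10A8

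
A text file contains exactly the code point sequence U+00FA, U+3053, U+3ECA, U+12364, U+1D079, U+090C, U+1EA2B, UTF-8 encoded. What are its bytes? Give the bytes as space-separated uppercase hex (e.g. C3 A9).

C3 BA E3 81 93 E3 BB 8A F0 92 8D A4 F0 9D 81 B9 E0 A4 8C F0 9E A8 AB

U+00FA: 2-byte form → C3 BA.
U+3053: 3-byte form → E3 81 93.
U+3ECA: 3-byte form → E3 BB 8A.
U+12364: 4-byte form → F0 92 8D A4.
U+1D079: 4-byte form → F0 9D 81 B9.
U+090C: 3-byte form → E0 A4 8C.
U+1EA2B: 4-byte form → F0 9E A8 AB.
Concatenated (23 bytes): C3 BA E3 81 93 E3 BB 8A F0 92 8D A4 F0 9D 81 B9 E0 A4 8C F0 9E A8 AB.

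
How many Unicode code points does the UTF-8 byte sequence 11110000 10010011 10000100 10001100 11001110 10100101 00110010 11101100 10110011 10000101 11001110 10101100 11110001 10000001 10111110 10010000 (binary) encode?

Byte at offset 0: 0xF0 = 11110000 → 4-byte char (#1). Advance 4.
Byte at offset 4: 0xCE = 11001110 → 2-byte char (#2). Advance 2.
Byte at offset 6: 0x32 = 00110010 → 1-byte char (#3). Advance 1.
Byte at offset 7: 0xEC = 11101100 → 3-byte char (#4). Advance 3.
Byte at offset 10: 0xCE = 11001110 → 2-byte char (#5). Advance 2.
Byte at offset 12: 0xF1 = 11110001 → 4-byte char (#6). Advance 4.
Reached end at offset 16 after 6 code points.

6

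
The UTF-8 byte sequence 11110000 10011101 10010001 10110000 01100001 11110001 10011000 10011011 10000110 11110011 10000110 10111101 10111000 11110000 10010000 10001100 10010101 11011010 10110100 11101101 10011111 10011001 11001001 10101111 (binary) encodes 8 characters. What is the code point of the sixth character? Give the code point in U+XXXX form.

Offset 0: leading byte 0xF0 = 11110000 → 4-byte char #1 = F0 9D 91 B0.
Offset 4: leading byte 0x61 = 01100001 → 1-byte char #2 = 61.
Offset 5: leading byte 0xF1 = 11110001 → 4-byte char #3 = F1 98 9B 86.
Offset 9: leading byte 0xF3 = 11110011 → 4-byte char #4 = F3 86 BD B8.
Offset 13: leading byte 0xF0 = 11110000 → 4-byte char #5 = F0 90 8C 95.
Offset 17: leading byte 0xDA = 11011010 → 2-byte char #6 = DA B4.
Leading byte 0xDA = 11011010 matches 110xxxxx → 2-byte sequence.
Byte 1: 0xDA = 11011010, payload 11010 (5 bits).
Byte 2: 0xB4 = 10110100 (10xxxxxx ✓), payload 110100.
Concatenate: 11010110100 = 0x6B4 (11 bits → U+06B4).

U+06B4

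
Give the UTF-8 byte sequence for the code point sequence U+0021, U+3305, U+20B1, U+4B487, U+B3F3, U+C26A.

U+0021: 1-byte form → 21.
U+3305: 3-byte form → E3 8C 85.
U+20B1: 3-byte form → E2 82 B1.
U+4B487: 4-byte form → F1 8B 92 87.
U+B3F3: 3-byte form → EB 8F B3.
U+C26A: 3-byte form → EC 89 AA.
Concatenated (17 bytes): 21 E3 8C 85 E2 82 B1 F1 8B 92 87 EB 8F B3 EC 89 AA.

21 E3 8C 85 E2 82 B1 F1 8B 92 87 EB 8F B3 EC 89 AA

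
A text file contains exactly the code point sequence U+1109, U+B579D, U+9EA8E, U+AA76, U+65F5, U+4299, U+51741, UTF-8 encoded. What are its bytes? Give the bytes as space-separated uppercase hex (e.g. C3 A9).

U+1109: 3-byte form → E1 84 89.
U+B579D: 4-byte form → F2 B5 9E 9D.
U+9EA8E: 4-byte form → F2 9E AA 8E.
U+AA76: 3-byte form → EA A9 B6.
U+65F5: 3-byte form → E6 97 B5.
U+4299: 3-byte form → E4 8A 99.
U+51741: 4-byte form → F1 91 9D 81.
Concatenated (24 bytes): E1 84 89 F2 B5 9E 9D F2 9E AA 8E EA A9 B6 E6 97 B5 E4 8A 99 F1 91 9D 81.

E1 84 89 F2 B5 9E 9D F2 9E AA 8E EA A9 B6 E6 97 B5 E4 8A 99 F1 91 9D 81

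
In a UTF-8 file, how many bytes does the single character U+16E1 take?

U+16E1 = 0x16E1. UTF-8 uses 1 byte below 0x80, 2 below 0x800, 3 below 0x10000, 4 up to 0x10FFFF. 0x16E1 is in U+0800–U+FFFF → 3 bytes.

3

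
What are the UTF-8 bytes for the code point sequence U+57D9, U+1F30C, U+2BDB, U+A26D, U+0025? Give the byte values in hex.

U+57D9: 3-byte form → E5 9F 99.
U+1F30C: 4-byte form → F0 9F 8C 8C.
U+2BDB: 3-byte form → E2 AF 9B.
U+A26D: 3-byte form → EA 89 AD.
U+0025: 1-byte form → 25.
Concatenated (14 bytes): E5 9F 99 F0 9F 8C 8C E2 AF 9B EA 89 AD 25.

E5 9F 99 F0 9F 8C 8C E2 AF 9B EA 89 AD 25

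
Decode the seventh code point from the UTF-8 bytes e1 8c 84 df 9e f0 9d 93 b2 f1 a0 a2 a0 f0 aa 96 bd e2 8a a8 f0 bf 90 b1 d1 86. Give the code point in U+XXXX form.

Offset 0: leading byte 0xE1 = 11100001 → 3-byte char #1 = E1 8C 84.
Offset 3: leading byte 0xDF = 11011111 → 2-byte char #2 = DF 9E.
Offset 5: leading byte 0xF0 = 11110000 → 4-byte char #3 = F0 9D 93 B2.
Offset 9: leading byte 0xF1 = 11110001 → 4-byte char #4 = F1 A0 A2 A0.
Offset 13: leading byte 0xF0 = 11110000 → 4-byte char #5 = F0 AA 96 BD.
Offset 17: leading byte 0xE2 = 11100010 → 3-byte char #6 = E2 8A A8.
Offset 20: leading byte 0xF0 = 11110000 → 4-byte char #7 = F0 BF 90 B1.
Leading byte 0xF0 = 11110000 matches 11110xxx → 4-byte sequence.
Byte 1: 0xF0 = 11110000, payload 000 (3 bits).
Byte 2: 0xBF = 10111111 (10xxxxxx ✓), payload 111111.
Byte 3: 0x90 = 10010000 (10xxxxxx ✓), payload 010000.
Byte 4: 0xB1 = 10110001 (10xxxxxx ✓), payload 110001.
Concatenate: 000111111010000110001 = 0x3F431 (21 bits → U+3F431).

U+3F431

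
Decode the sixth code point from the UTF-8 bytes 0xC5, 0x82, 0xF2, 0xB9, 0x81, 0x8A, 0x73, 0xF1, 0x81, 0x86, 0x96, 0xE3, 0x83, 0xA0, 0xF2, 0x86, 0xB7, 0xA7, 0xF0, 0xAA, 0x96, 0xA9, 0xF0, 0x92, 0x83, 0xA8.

U+86DE7

Offset 0: leading byte 0xC5 = 11000101 → 2-byte char #1 = C5 82.
Offset 2: leading byte 0xF2 = 11110010 → 4-byte char #2 = F2 B9 81 8A.
Offset 6: leading byte 0x73 = 01110011 → 1-byte char #3 = 73.
Offset 7: leading byte 0xF1 = 11110001 → 4-byte char #4 = F1 81 86 96.
Offset 11: leading byte 0xE3 = 11100011 → 3-byte char #5 = E3 83 A0.
Offset 14: leading byte 0xF2 = 11110010 → 4-byte char #6 = F2 86 B7 A7.
Leading byte 0xF2 = 11110010 matches 11110xxx → 4-byte sequence.
Byte 1: 0xF2 = 11110010, payload 010 (3 bits).
Byte 2: 0x86 = 10000110 (10xxxxxx ✓), payload 000110.
Byte 3: 0xB7 = 10110111 (10xxxxxx ✓), payload 110111.
Byte 4: 0xA7 = 10100111 (10xxxxxx ✓), payload 100111.
Concatenate: 010000110110111100111 = 0x86DE7 (21 bits → U+86DE7).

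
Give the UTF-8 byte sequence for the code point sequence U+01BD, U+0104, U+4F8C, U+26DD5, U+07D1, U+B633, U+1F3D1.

C6 BD C4 84 E4 BE 8C F0 A6 B7 95 DF 91 EB 98 B3 F0 9F 8F 91

U+01BD: 2-byte form → C6 BD.
U+0104: 2-byte form → C4 84.
U+4F8C: 3-byte form → E4 BE 8C.
U+26DD5: 4-byte form → F0 A6 B7 95.
U+07D1: 2-byte form → DF 91.
U+B633: 3-byte form → EB 98 B3.
U+1F3D1: 4-byte form → F0 9F 8F 91.
Concatenated (20 bytes): C6 BD C4 84 E4 BE 8C F0 A6 B7 95 DF 91 EB 98 B3 F0 9F 8F 91.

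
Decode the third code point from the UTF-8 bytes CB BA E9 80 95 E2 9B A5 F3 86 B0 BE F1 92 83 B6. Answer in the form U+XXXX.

Offset 0: leading byte 0xCB = 11001011 → 2-byte char #1 = CB BA.
Offset 2: leading byte 0xE9 = 11101001 → 3-byte char #2 = E9 80 95.
Offset 5: leading byte 0xE2 = 11100010 → 3-byte char #3 = E2 9B A5.
Leading byte 0xE2 = 11100010 matches 1110xxxx → 3-byte sequence.
Byte 1: 0xE2 = 11100010, payload 0010 (4 bits).
Byte 2: 0x9B = 10011011 (10xxxxxx ✓), payload 011011.
Byte 3: 0xA5 = 10100101 (10xxxxxx ✓), payload 100101.
Concatenate: 0010011011100101 = 0x26E5 (16 bits → U+26E5).

U+26E5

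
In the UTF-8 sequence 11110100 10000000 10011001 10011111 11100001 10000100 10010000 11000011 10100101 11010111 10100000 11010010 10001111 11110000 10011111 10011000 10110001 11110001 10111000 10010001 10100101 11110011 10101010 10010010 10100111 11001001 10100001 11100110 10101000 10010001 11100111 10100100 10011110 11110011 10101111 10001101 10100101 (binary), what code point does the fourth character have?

U+05E0

Offset 0: leading byte 0xF4 = 11110100 → 4-byte char #1 = F4 80 99 9F.
Offset 4: leading byte 0xE1 = 11100001 → 3-byte char #2 = E1 84 90.
Offset 7: leading byte 0xC3 = 11000011 → 2-byte char #3 = C3 A5.
Offset 9: leading byte 0xD7 = 11010111 → 2-byte char #4 = D7 A0.
Leading byte 0xD7 = 11010111 matches 110xxxxx → 2-byte sequence.
Byte 1: 0xD7 = 11010111, payload 10111 (5 bits).
Byte 2: 0xA0 = 10100000 (10xxxxxx ✓), payload 100000.
Concatenate: 10111100000 = 0x5E0 (11 bits → U+05E0).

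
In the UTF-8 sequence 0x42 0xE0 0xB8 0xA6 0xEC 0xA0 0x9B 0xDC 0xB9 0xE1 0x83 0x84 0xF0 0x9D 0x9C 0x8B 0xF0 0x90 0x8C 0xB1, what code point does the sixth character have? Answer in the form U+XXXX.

U+1D70B

Offset 0: leading byte 0x42 = 01000010 → 1-byte char #1 = 42.
Offset 1: leading byte 0xE0 = 11100000 → 3-byte char #2 = E0 B8 A6.
Offset 4: leading byte 0xEC = 11101100 → 3-byte char #3 = EC A0 9B.
Offset 7: leading byte 0xDC = 11011100 → 2-byte char #4 = DC B9.
Offset 9: leading byte 0xE1 = 11100001 → 3-byte char #5 = E1 83 84.
Offset 12: leading byte 0xF0 = 11110000 → 4-byte char #6 = F0 9D 9C 8B.
Leading byte 0xF0 = 11110000 matches 11110xxx → 4-byte sequence.
Byte 1: 0xF0 = 11110000, payload 000 (3 bits).
Byte 2: 0x9D = 10011101 (10xxxxxx ✓), payload 011101.
Byte 3: 0x9C = 10011100 (10xxxxxx ✓), payload 011100.
Byte 4: 0x8B = 10001011 (10xxxxxx ✓), payload 001011.
Concatenate: 000011101011100001011 = 0x1D70B (21 bits → U+1D70B).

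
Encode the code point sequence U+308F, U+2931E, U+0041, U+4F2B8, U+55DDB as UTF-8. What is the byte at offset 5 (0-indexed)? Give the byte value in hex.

0x8C

U+308F → 3-byte form E3 82 8F at offsets 0–2.
U+2931E → 4-byte form F0 A9 8C 9E at offsets 3–6.
Offset 5 falls in char 2's range; it's byte 3 of F0 A9 8C 9E = 0x8C.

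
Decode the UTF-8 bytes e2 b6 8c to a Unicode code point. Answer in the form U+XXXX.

Leading byte 0xE2 = 11100010 matches 1110xxxx → 3-byte sequence.
Byte 1: 0xE2 = 11100010, payload 0010 (4 bits).
Byte 2: 0xB6 = 10110110 (10xxxxxx ✓), payload 110110.
Byte 3: 0x8C = 10001100 (10xxxxxx ✓), payload 001100.
Concatenate: 0010110110001100 = 0x2D8C (16 bits → U+2D8C).

U+2D8C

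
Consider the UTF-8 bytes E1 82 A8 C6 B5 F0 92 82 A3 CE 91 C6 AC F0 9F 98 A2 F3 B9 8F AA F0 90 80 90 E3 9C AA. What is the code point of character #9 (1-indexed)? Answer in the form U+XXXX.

U+372A

Offset 0: leading byte 0xE1 = 11100001 → 3-byte char #1 = E1 82 A8.
Offset 3: leading byte 0xC6 = 11000110 → 2-byte char #2 = C6 B5.
Offset 5: leading byte 0xF0 = 11110000 → 4-byte char #3 = F0 92 82 A3.
Offset 9: leading byte 0xCE = 11001110 → 2-byte char #4 = CE 91.
Offset 11: leading byte 0xC6 = 11000110 → 2-byte char #5 = C6 AC.
Offset 13: leading byte 0xF0 = 11110000 → 4-byte char #6 = F0 9F 98 A2.
Offset 17: leading byte 0xF3 = 11110011 → 4-byte char #7 = F3 B9 8F AA.
Offset 21: leading byte 0xF0 = 11110000 → 4-byte char #8 = F0 90 80 90.
Offset 25: leading byte 0xE3 = 11100011 → 3-byte char #9 = E3 9C AA.
Leading byte 0xE3 = 11100011 matches 1110xxxx → 3-byte sequence.
Byte 1: 0xE3 = 11100011, payload 0011 (4 bits).
Byte 2: 0x9C = 10011100 (10xxxxxx ✓), payload 011100.
Byte 3: 0xAA = 10101010 (10xxxxxx ✓), payload 101010.
Concatenate: 0011011100101010 = 0x372A (16 bits → U+372A).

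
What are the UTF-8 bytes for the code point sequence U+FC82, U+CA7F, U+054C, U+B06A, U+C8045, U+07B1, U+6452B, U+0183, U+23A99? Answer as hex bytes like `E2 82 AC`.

EF B2 82 EC A9 BF D5 8C EB 81 AA F3 88 81 85 DE B1 F1 A4 94 AB C6 83 F0 A3 AA 99

U+FC82: 3-byte form → EF B2 82.
U+CA7F: 3-byte form → EC A9 BF.
U+054C: 2-byte form → D5 8C.
U+B06A: 3-byte form → EB 81 AA.
U+C8045: 4-byte form → F3 88 81 85.
U+07B1: 2-byte form → DE B1.
U+6452B: 4-byte form → F1 A4 94 AB.
U+0183: 2-byte form → C6 83.
U+23A99: 4-byte form → F0 A3 AA 99.
Concatenated (27 bytes): EF B2 82 EC A9 BF D5 8C EB 81 AA F3 88 81 85 DE B1 F1 A4 94 AB C6 83 F0 A3 AA 99.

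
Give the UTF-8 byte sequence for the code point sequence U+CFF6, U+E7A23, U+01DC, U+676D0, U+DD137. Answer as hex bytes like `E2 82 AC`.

EC BF B6 F3 A7 A8 A3 C7 9C F1 A7 9B 90 F3 9D 84 B7

U+CFF6: 3-byte form → EC BF B6.
U+E7A23: 4-byte form → F3 A7 A8 A3.
U+01DC: 2-byte form → C7 9C.
U+676D0: 4-byte form → F1 A7 9B 90.
U+DD137: 4-byte form → F3 9D 84 B7.
Concatenated (17 bytes): EC BF B6 F3 A7 A8 A3 C7 9C F1 A7 9B 90 F3 9D 84 B7.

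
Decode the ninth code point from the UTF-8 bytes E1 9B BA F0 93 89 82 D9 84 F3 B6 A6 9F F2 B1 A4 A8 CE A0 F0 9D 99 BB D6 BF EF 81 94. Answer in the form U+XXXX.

U+F054

Offset 0: leading byte 0xE1 = 11100001 → 3-byte char #1 = E1 9B BA.
Offset 3: leading byte 0xF0 = 11110000 → 4-byte char #2 = F0 93 89 82.
Offset 7: leading byte 0xD9 = 11011001 → 2-byte char #3 = D9 84.
Offset 9: leading byte 0xF3 = 11110011 → 4-byte char #4 = F3 B6 A6 9F.
Offset 13: leading byte 0xF2 = 11110010 → 4-byte char #5 = F2 B1 A4 A8.
Offset 17: leading byte 0xCE = 11001110 → 2-byte char #6 = CE A0.
Offset 19: leading byte 0xF0 = 11110000 → 4-byte char #7 = F0 9D 99 BB.
Offset 23: leading byte 0xD6 = 11010110 → 2-byte char #8 = D6 BF.
Offset 25: leading byte 0xEF = 11101111 → 3-byte char #9 = EF 81 94.
Leading byte 0xEF = 11101111 matches 1110xxxx → 3-byte sequence.
Byte 1: 0xEF = 11101111, payload 1111 (4 bits).
Byte 2: 0x81 = 10000001 (10xxxxxx ✓), payload 000001.
Byte 3: 0x94 = 10010100 (10xxxxxx ✓), payload 010100.
Concatenate: 1111000001010100 = 0xF054 (16 bits → U+F054).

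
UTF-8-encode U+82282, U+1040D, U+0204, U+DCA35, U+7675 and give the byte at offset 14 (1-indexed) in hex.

0xB5

1-indexed offset 14 is 0-indexed offset 13.
U+82282 → 4-byte form F2 82 8A 82 at offsets 0–3.
U+1040D → 4-byte form F0 90 90 8D at offsets 4–7.
U+0204 → 2-byte form C8 84 at offsets 8–9.
U+DCA35 → 4-byte form F3 9C A8 B5 at offsets 10–13.
Offset 13 falls in char 4's range; it's byte 4 of F3 9C A8 B5 = 0xB5.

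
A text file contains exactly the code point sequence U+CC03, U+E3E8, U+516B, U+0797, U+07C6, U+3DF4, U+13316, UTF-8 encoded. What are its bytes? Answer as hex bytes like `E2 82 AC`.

EC B0 83 EE 8F A8 E5 85 AB DE 97 DF 86 E3 B7 B4 F0 93 8C 96

U+CC03: 3-byte form → EC B0 83.
U+E3E8: 3-byte form → EE 8F A8.
U+516B: 3-byte form → E5 85 AB.
U+0797: 2-byte form → DE 97.
U+07C6: 2-byte form → DF 86.
U+3DF4: 3-byte form → E3 B7 B4.
U+13316: 4-byte form → F0 93 8C 96.
Concatenated (20 bytes): EC B0 83 EE 8F A8 E5 85 AB DE 97 DF 86 E3 B7 B4 F0 93 8C 96.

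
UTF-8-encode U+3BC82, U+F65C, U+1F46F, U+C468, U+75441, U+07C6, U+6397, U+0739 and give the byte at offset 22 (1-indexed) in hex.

0x8E

1-indexed offset 22 is 0-indexed offset 21.
U+3BC82 → 4-byte form F0 BB B2 82 at offsets 0–3.
U+F65C → 3-byte form EF 99 9C at offsets 4–6.
U+1F46F → 4-byte form F0 9F 91 AF at offsets 7–10.
U+C468 → 3-byte form EC 91 A8 at offsets 11–13.
U+75441 → 4-byte form F1 B5 91 81 at offsets 14–17.
U+07C6 → 2-byte form DF 86 at offsets 18–19.
U+6397 → 3-byte form E6 8E 97 at offsets 20–22.
Offset 21 falls in char 7's range; it's byte 2 of E6 8E 97 = 0x8E.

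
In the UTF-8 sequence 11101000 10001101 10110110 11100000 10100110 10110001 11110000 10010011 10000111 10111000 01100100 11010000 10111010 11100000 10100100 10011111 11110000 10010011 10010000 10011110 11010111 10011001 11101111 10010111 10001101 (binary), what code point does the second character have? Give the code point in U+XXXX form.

Offset 0: leading byte 0xE8 = 11101000 → 3-byte char #1 = E8 8D B6.
Offset 3: leading byte 0xE0 = 11100000 → 3-byte char #2 = E0 A6 B1.
Leading byte 0xE0 = 11100000 matches 1110xxxx → 3-byte sequence.
Byte 1: 0xE0 = 11100000, payload 0000 (4 bits).
Byte 2: 0xA6 = 10100110 (10xxxxxx ✓), payload 100110.
Byte 3: 0xB1 = 10110001 (10xxxxxx ✓), payload 110001.
Concatenate: 0000100110110001 = 0x9B1 (16 bits → U+09B1).

U+09B1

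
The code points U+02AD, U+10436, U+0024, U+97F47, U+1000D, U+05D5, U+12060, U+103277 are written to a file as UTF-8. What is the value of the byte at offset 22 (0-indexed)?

U+02AD → 2-byte form CA AD at offsets 0–1.
U+10436 → 4-byte form F0 90 90 B6 at offsets 2–5.
U+0024 → 1-byte form 24 at offsets 6–6.
U+97F47 → 4-byte form F2 97 BD 87 at offsets 7–10.
U+1000D → 4-byte form F0 90 80 8D at offsets 11–14.
U+05D5 → 2-byte form D7 95 at offsets 15–16.
U+12060 → 4-byte form F0 92 81 A0 at offsets 17–20.
U+103277 → 4-byte form F4 83 89 B7 at offsets 21–24.
Offset 22 falls in char 8's range; it's byte 2 of F4 83 89 B7 = 0x83.

0x83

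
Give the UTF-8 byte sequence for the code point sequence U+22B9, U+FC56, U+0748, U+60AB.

U+22B9: 3-byte form → E2 8A B9.
U+FC56: 3-byte form → EF B1 96.
U+0748: 2-byte form → DD 88.
U+60AB: 3-byte form → E6 82 AB.
Concatenated (11 bytes): E2 8A B9 EF B1 96 DD 88 E6 82 AB.

E2 8A B9 EF B1 96 DD 88 E6 82 AB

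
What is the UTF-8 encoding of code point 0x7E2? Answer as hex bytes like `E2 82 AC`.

DF A2

U+07E2 = 0x7E2 = 2018 decimal. In range U+0080–U+07FF → 2-byte form: 110xxxxx 10xxxxxx.
Binary (11 bits): 11111100010.
Split 5+6: 11111 | 100010.
Byte 1: 11011111 = 0xDF.
Byte 2: 10100010 = 0xA2.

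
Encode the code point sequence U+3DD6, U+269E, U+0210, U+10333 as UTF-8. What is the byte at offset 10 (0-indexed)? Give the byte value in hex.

U+3DD6 → 3-byte form E3 B7 96 at offsets 0–2.
U+269E → 3-byte form E2 9A 9E at offsets 3–5.
U+0210 → 2-byte form C8 90 at offsets 6–7.
U+10333 → 4-byte form F0 90 8C B3 at offsets 8–11.
Offset 10 falls in char 4's range; it's byte 3 of F0 90 8C B3 = 0x8C.

0x8C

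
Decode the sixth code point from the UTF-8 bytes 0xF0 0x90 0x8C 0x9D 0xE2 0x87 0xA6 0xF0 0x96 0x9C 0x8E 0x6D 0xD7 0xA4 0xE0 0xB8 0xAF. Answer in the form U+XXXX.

Offset 0: leading byte 0xF0 = 11110000 → 4-byte char #1 = F0 90 8C 9D.
Offset 4: leading byte 0xE2 = 11100010 → 3-byte char #2 = E2 87 A6.
Offset 7: leading byte 0xF0 = 11110000 → 4-byte char #3 = F0 96 9C 8E.
Offset 11: leading byte 0x6D = 01101101 → 1-byte char #4 = 6D.
Offset 12: leading byte 0xD7 = 11010111 → 2-byte char #5 = D7 A4.
Offset 14: leading byte 0xE0 = 11100000 → 3-byte char #6 = E0 B8 AF.
Leading byte 0xE0 = 11100000 matches 1110xxxx → 3-byte sequence.
Byte 1: 0xE0 = 11100000, payload 0000 (4 bits).
Byte 2: 0xB8 = 10111000 (10xxxxxx ✓), payload 111000.
Byte 3: 0xAF = 10101111 (10xxxxxx ✓), payload 101111.
Concatenate: 0000111000101111 = 0xE2F (16 bits → U+0E2F).

U+0E2F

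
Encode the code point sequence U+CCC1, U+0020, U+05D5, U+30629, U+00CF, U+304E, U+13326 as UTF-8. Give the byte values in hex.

U+CCC1: 3-byte form → EC B3 81.
U+0020: 1-byte form → 20.
U+05D5: 2-byte form → D7 95.
U+30629: 4-byte form → F0 B0 98 A9.
U+00CF: 2-byte form → C3 8F.
U+304E: 3-byte form → E3 81 8E.
U+13326: 4-byte form → F0 93 8C A6.
Concatenated (19 bytes): EC B3 81 20 D7 95 F0 B0 98 A9 C3 8F E3 81 8E F0 93 8C A6.

EC B3 81 20 D7 95 F0 B0 98 A9 C3 8F E3 81 8E F0 93 8C A6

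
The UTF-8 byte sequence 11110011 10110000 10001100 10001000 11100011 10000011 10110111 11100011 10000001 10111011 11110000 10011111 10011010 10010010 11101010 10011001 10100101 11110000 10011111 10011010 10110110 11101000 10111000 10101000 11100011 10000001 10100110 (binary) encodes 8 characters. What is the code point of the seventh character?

Offset 0: leading byte 0xF3 = 11110011 → 4-byte char #1 = F3 B0 8C 88.
Offset 4: leading byte 0xE3 = 11100011 → 3-byte char #2 = E3 83 B7.
Offset 7: leading byte 0xE3 = 11100011 → 3-byte char #3 = E3 81 BB.
Offset 10: leading byte 0xF0 = 11110000 → 4-byte char #4 = F0 9F 9A 92.
Offset 14: leading byte 0xEA = 11101010 → 3-byte char #5 = EA 99 A5.
Offset 17: leading byte 0xF0 = 11110000 → 4-byte char #6 = F0 9F 9A B6.
Offset 21: leading byte 0xE8 = 11101000 → 3-byte char #7 = E8 B8 A8.
Leading byte 0xE8 = 11101000 matches 1110xxxx → 3-byte sequence.
Byte 1: 0xE8 = 11101000, payload 1000 (4 bits).
Byte 2: 0xB8 = 10111000 (10xxxxxx ✓), payload 111000.
Byte 3: 0xA8 = 10101000 (10xxxxxx ✓), payload 101000.
Concatenate: 1000111000101000 = 0x8E28 (16 bits → U+8E28).

U+8E28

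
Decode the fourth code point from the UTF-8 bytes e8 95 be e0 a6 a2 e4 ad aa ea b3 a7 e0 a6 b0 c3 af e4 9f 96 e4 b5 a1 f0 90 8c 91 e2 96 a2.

Offset 0: leading byte 0xE8 = 11101000 → 3-byte char #1 = E8 95 BE.
Offset 3: leading byte 0xE0 = 11100000 → 3-byte char #2 = E0 A6 A2.
Offset 6: leading byte 0xE4 = 11100100 → 3-byte char #3 = E4 AD AA.
Offset 9: leading byte 0xEA = 11101010 → 3-byte char #4 = EA B3 A7.
Leading byte 0xEA = 11101010 matches 1110xxxx → 3-byte sequence.
Byte 1: 0xEA = 11101010, payload 1010 (4 bits).
Byte 2: 0xB3 = 10110011 (10xxxxxx ✓), payload 110011.
Byte 3: 0xA7 = 10100111 (10xxxxxx ✓), payload 100111.
Concatenate: 1010110011100111 = 0xACE7 (16 bits → U+ACE7).

U+ACE7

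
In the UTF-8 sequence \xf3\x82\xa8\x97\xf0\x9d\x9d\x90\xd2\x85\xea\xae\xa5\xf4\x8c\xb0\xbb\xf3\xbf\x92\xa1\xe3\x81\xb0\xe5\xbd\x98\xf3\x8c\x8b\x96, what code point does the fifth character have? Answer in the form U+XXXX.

Offset 0: leading byte 0xF3 = 11110011 → 4-byte char #1 = F3 82 A8 97.
Offset 4: leading byte 0xF0 = 11110000 → 4-byte char #2 = F0 9D 9D 90.
Offset 8: leading byte 0xD2 = 11010010 → 2-byte char #3 = D2 85.
Offset 10: leading byte 0xEA = 11101010 → 3-byte char #4 = EA AE A5.
Offset 13: leading byte 0xF4 = 11110100 → 4-byte char #5 = F4 8C B0 BB.
Leading byte 0xF4 = 11110100 matches 11110xxx → 4-byte sequence.
Byte 1: 0xF4 = 11110100, payload 100 (3 bits).
Byte 2: 0x8C = 10001100 (10xxxxxx ✓), payload 001100.
Byte 3: 0xB0 = 10110000 (10xxxxxx ✓), payload 110000.
Byte 4: 0xBB = 10111011 (10xxxxxx ✓), payload 111011.
Concatenate: 100001100110000111011 = 0x10CC3B (21 bits → U+10CC3B).

U+10CC3B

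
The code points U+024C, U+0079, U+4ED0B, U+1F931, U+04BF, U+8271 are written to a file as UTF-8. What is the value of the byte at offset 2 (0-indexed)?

0x79

U+024C → 2-byte form C9 8C at offsets 0–1.
U+0079 → 1-byte form 79 at offsets 2–2.
Offset 2 falls in char 2's range; it's byte 1 of 79 = 0x79.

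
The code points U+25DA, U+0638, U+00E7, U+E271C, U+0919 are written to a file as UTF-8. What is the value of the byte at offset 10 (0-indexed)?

U+25DA → 3-byte form E2 97 9A at offsets 0–2.
U+0638 → 2-byte form D8 B8 at offsets 3–4.
U+00E7 → 2-byte form C3 A7 at offsets 5–6.
U+E271C → 4-byte form F3 A2 9C 9C at offsets 7–10.
Offset 10 falls in char 4's range; it's byte 4 of F3 A2 9C 9C = 0x9C.

0x9C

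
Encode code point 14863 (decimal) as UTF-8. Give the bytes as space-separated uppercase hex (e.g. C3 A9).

U+3A0F = 0x3A0F = 14863 decimal. In range U+0800–U+FFFF → 3-byte form: 1110xxxx 10xxxxxx 10xxxxxx.
Binary (16 bits): 0011101000001111.
Split 4+6+6: 0011 | 101000 | 001111.
Byte 1: 11100011 = 0xE3.
Byte 2: 10101000 = 0xA8.
Byte 3: 10001111 = 0x8F.

E3 A8 8F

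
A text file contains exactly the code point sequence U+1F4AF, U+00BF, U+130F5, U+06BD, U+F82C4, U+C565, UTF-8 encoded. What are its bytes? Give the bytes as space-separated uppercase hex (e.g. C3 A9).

U+1F4AF: 4-byte form → F0 9F 92 AF.
U+00BF: 2-byte form → C2 BF.
U+130F5: 4-byte form → F0 93 83 B5.
U+06BD: 2-byte form → DA BD.
U+F82C4: 4-byte form → F3 B8 8B 84.
U+C565: 3-byte form → EC 95 A5.
Concatenated (19 bytes): F0 9F 92 AF C2 BF F0 93 83 B5 DA BD F3 B8 8B 84 EC 95 A5.

F0 9F 92 AF C2 BF F0 93 83 B5 DA BD F3 B8 8B 84 EC 95 A5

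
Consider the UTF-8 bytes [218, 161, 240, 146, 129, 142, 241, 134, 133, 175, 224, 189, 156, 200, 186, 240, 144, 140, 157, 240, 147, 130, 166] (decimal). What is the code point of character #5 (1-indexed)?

Offset 0: leading byte 0xDA = 11011010 → 2-byte char #1 = DA A1.
Offset 2: leading byte 0xF0 = 11110000 → 4-byte char #2 = F0 92 81 8E.
Offset 6: leading byte 0xF1 = 11110001 → 4-byte char #3 = F1 86 85 AF.
Offset 10: leading byte 0xE0 = 11100000 → 3-byte char #4 = E0 BD 9C.
Offset 13: leading byte 0xC8 = 11001000 → 2-byte char #5 = C8 BA.
Leading byte 0xC8 = 11001000 matches 110xxxxx → 2-byte sequence.
Byte 1: 0xC8 = 11001000, payload 01000 (5 bits).
Byte 2: 0xBA = 10111010 (10xxxxxx ✓), payload 111010.
Concatenate: 01000111010 = 0x23A (11 bits → U+023A).

U+023A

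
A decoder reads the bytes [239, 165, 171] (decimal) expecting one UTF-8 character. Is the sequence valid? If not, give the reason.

Leading byte 0xEF = 11101111 → 3-byte form.
Continuation bytes 0xA5=10100101, 0xAB=10101011 all match 10xxxxxx.
Decoded value 0xF96B is ≥ 0x800 (shortest form) and not a surrogate.

valid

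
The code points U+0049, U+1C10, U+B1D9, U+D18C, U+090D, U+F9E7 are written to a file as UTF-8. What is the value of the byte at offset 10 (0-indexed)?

0xE0

U+0049 → 1-byte form 49 at offsets 0–0.
U+1C10 → 3-byte form E1 B0 90 at offsets 1–3.
U+B1D9 → 3-byte form EB 87 99 at offsets 4–6.
U+D18C → 3-byte form ED 86 8C at offsets 7–9.
U+090D → 3-byte form E0 A4 8D at offsets 10–12.
Offset 10 falls in char 5's range; it's byte 1 of E0 A4 8D = 0xE0.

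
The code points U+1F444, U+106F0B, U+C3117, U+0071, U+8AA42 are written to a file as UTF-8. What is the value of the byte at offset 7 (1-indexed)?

0xBC

1-indexed offset 7 is 0-indexed offset 6.
U+1F444 → 4-byte form F0 9F 91 84 at offsets 0–3.
U+106F0B → 4-byte form F4 86 BC 8B at offsets 4–7.
Offset 6 falls in char 2's range; it's byte 3 of F4 86 BC 8B = 0xBC.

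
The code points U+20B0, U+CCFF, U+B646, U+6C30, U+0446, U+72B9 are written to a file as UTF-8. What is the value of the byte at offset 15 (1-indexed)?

1-indexed offset 15 is 0-indexed offset 14.
U+20B0 → 3-byte form E2 82 B0 at offsets 0–2.
U+CCFF → 3-byte form EC B3 BF at offsets 3–5.
U+B646 → 3-byte form EB 99 86 at offsets 6–8.
U+6C30 → 3-byte form E6 B0 B0 at offsets 9–11.
U+0446 → 2-byte form D1 86 at offsets 12–13.
U+72B9 → 3-byte form E7 8A B9 at offsets 14–16.
Offset 14 falls in char 6's range; it's byte 1 of E7 8A B9 = 0xE7.

0xE7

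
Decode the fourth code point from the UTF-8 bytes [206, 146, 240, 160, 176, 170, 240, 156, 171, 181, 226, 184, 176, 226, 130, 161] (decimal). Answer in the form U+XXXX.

Offset 0: leading byte 0xCE = 11001110 → 2-byte char #1 = CE 92.
Offset 2: leading byte 0xF0 = 11110000 → 4-byte char #2 = F0 A0 B0 AA.
Offset 6: leading byte 0xF0 = 11110000 → 4-byte char #3 = F0 9C AB B5.
Offset 10: leading byte 0xE2 = 11100010 → 3-byte char #4 = E2 B8 B0.
Leading byte 0xE2 = 11100010 matches 1110xxxx → 3-byte sequence.
Byte 1: 0xE2 = 11100010, payload 0010 (4 bits).
Byte 2: 0xB8 = 10111000 (10xxxxxx ✓), payload 111000.
Byte 3: 0xB0 = 10110000 (10xxxxxx ✓), payload 110000.
Concatenate: 0010111000110000 = 0x2E30 (16 bits → U+2E30).

U+2E30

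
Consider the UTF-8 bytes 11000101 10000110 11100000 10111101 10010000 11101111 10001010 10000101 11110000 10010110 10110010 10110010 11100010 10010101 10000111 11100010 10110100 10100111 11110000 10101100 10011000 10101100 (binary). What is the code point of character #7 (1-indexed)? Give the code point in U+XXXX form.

U+2C62C

Offset 0: leading byte 0xC5 = 11000101 → 2-byte char #1 = C5 86.
Offset 2: leading byte 0xE0 = 11100000 → 3-byte char #2 = E0 BD 90.
Offset 5: leading byte 0xEF = 11101111 → 3-byte char #3 = EF 8A 85.
Offset 8: leading byte 0xF0 = 11110000 → 4-byte char #4 = F0 96 B2 B2.
Offset 12: leading byte 0xE2 = 11100010 → 3-byte char #5 = E2 95 87.
Offset 15: leading byte 0xE2 = 11100010 → 3-byte char #6 = E2 B4 A7.
Offset 18: leading byte 0xF0 = 11110000 → 4-byte char #7 = F0 AC 98 AC.
Leading byte 0xF0 = 11110000 matches 11110xxx → 4-byte sequence.
Byte 1: 0xF0 = 11110000, payload 000 (3 bits).
Byte 2: 0xAC = 10101100 (10xxxxxx ✓), payload 101100.
Byte 3: 0x98 = 10011000 (10xxxxxx ✓), payload 011000.
Byte 4: 0xAC = 10101100 (10xxxxxx ✓), payload 101100.
Concatenate: 000101100011000101100 = 0x2C62C (21 bits → U+2C62C).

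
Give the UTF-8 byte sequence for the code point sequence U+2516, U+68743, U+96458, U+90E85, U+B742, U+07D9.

E2 94 96 F1 A8 9D 83 F2 96 91 98 F2 90 BA 85 EB 9D 82 DF 99

U+2516: 3-byte form → E2 94 96.
U+68743: 4-byte form → F1 A8 9D 83.
U+96458: 4-byte form → F2 96 91 98.
U+90E85: 4-byte form → F2 90 BA 85.
U+B742: 3-byte form → EB 9D 82.
U+07D9: 2-byte form → DF 99.
Concatenated (20 bytes): E2 94 96 F1 A8 9D 83 F2 96 91 98 F2 90 BA 85 EB 9D 82 DF 99.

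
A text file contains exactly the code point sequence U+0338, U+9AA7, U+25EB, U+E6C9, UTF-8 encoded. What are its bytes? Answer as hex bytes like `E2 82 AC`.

U+0338: 2-byte form → CC B8.
U+9AA7: 3-byte form → E9 AA A7.
U+25EB: 3-byte form → E2 97 AB.
U+E6C9: 3-byte form → EE 9B 89.
Concatenated (11 bytes): CC B8 E9 AA A7 E2 97 AB EE 9B 89.

CC B8 E9 AA A7 E2 97 AB EE 9B 89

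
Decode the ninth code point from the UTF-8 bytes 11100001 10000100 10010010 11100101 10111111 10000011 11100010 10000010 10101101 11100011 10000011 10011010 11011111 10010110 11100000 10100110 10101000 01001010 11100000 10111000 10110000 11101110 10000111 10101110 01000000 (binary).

U+E1EE

Offset 0: leading byte 0xE1 = 11100001 → 3-byte char #1 = E1 84 92.
Offset 3: leading byte 0xE5 = 11100101 → 3-byte char #2 = E5 BF 83.
Offset 6: leading byte 0xE2 = 11100010 → 3-byte char #3 = E2 82 AD.
Offset 9: leading byte 0xE3 = 11100011 → 3-byte char #4 = E3 83 9A.
Offset 12: leading byte 0xDF = 11011111 → 2-byte char #5 = DF 96.
Offset 14: leading byte 0xE0 = 11100000 → 3-byte char #6 = E0 A6 A8.
Offset 17: leading byte 0x4A = 01001010 → 1-byte char #7 = 4A.
Offset 18: leading byte 0xE0 = 11100000 → 3-byte char #8 = E0 B8 B0.
Offset 21: leading byte 0xEE = 11101110 → 3-byte char #9 = EE 87 AE.
Leading byte 0xEE = 11101110 matches 1110xxxx → 3-byte sequence.
Byte 1: 0xEE = 11101110, payload 1110 (4 bits).
Byte 2: 0x87 = 10000111 (10xxxxxx ✓), payload 000111.
Byte 3: 0xAE = 10101110 (10xxxxxx ✓), payload 101110.
Concatenate: 1110000111101110 = 0xE1EE (16 bits → U+E1EE).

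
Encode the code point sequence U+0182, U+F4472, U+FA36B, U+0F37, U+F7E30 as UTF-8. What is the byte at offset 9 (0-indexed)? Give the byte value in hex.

0xAB

U+0182 → 2-byte form C6 82 at offsets 0–1.
U+F4472 → 4-byte form F3 B4 91 B2 at offsets 2–5.
U+FA36B → 4-byte form F3 BA 8D AB at offsets 6–9.
Offset 9 falls in char 3's range; it's byte 4 of F3 BA 8D AB = 0xAB.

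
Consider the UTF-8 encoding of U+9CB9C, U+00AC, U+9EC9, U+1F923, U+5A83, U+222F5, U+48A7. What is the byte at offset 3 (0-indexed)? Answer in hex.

U+9CB9C → 4-byte form F2 9C AE 9C at offsets 0–3.
Offset 3 falls in char 1's range; it's byte 4 of F2 9C AE 9C = 0x9C.

0x9C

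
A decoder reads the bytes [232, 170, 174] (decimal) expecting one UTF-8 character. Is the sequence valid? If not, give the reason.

Leading byte 0xE8 = 11101000 → 3-byte form.
Continuation bytes 0xAA=10101010, 0xAE=10101110 all match 10xxxxxx.
Decoded value 0x8AAE is ≥ 0x800 (shortest form) and not a surrogate.

valid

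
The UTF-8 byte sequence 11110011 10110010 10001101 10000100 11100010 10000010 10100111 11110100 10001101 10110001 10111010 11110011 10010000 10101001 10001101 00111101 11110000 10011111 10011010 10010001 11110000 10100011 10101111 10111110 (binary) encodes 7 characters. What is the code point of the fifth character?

Offset 0: leading byte 0xF3 = 11110011 → 4-byte char #1 = F3 B2 8D 84.
Offset 4: leading byte 0xE2 = 11100010 → 3-byte char #2 = E2 82 A7.
Offset 7: leading byte 0xF4 = 11110100 → 4-byte char #3 = F4 8D B1 BA.
Offset 11: leading byte 0xF3 = 11110011 → 4-byte char #4 = F3 90 A9 8D.
Offset 15: leading byte 0x3D = 00111101 → 1-byte char #5 = 3D.
Leading byte 0x3D = 00111101 matches 0xxxxxxx → 1-byte sequence.
Byte 1: 0x3D = 00111101, payload 0111101 (7 bits).
Concatenate: 0111101 = 0x3D (7 bits → U+003D).

U+003D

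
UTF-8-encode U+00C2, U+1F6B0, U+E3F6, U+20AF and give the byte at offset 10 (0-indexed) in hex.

0x82

U+00C2 → 2-byte form C3 82 at offsets 0–1.
U+1F6B0 → 4-byte form F0 9F 9A B0 at offsets 2–5.
U+E3F6 → 3-byte form EE 8F B6 at offsets 6–8.
U+20AF → 3-byte form E2 82 AF at offsets 9–11.
Offset 10 falls in char 4's range; it's byte 2 of E2 82 AF = 0x82.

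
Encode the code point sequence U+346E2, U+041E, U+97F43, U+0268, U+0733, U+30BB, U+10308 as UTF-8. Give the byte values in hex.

U+346E2: 4-byte form → F0 B4 9B A2.
U+041E: 2-byte form → D0 9E.
U+97F43: 4-byte form → F2 97 BD 83.
U+0268: 2-byte form → C9 A8.
U+0733: 2-byte form → DC B3.
U+30BB: 3-byte form → E3 82 BB.
U+10308: 4-byte form → F0 90 8C 88.
Concatenated (21 bytes): F0 B4 9B A2 D0 9E F2 97 BD 83 C9 A8 DC B3 E3 82 BB F0 90 8C 88.

F0 B4 9B A2 D0 9E F2 97 BD 83 C9 A8 DC B3 E3 82 BB F0 90 8C 88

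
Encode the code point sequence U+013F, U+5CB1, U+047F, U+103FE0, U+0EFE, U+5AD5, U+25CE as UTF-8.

C4 BF E5 B2 B1 D1 BF F4 83 BF A0 E0 BB BE E5 AB 95 E2 97 8E

U+013F: 2-byte form → C4 BF.
U+5CB1: 3-byte form → E5 B2 B1.
U+047F: 2-byte form → D1 BF.
U+103FE0: 4-byte form → F4 83 BF A0.
U+0EFE: 3-byte form → E0 BB BE.
U+5AD5: 3-byte form → E5 AB 95.
U+25CE: 3-byte form → E2 97 8E.
Concatenated (20 bytes): C4 BF E5 B2 B1 D1 BF F4 83 BF A0 E0 BB BE E5 AB 95 E2 97 8E.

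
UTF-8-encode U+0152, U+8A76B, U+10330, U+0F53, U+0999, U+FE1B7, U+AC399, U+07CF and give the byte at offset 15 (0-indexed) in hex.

U+0152 → 2-byte form C5 92 at offsets 0–1.
U+8A76B → 4-byte form F2 8A 9D AB at offsets 2–5.
U+10330 → 4-byte form F0 90 8C B0 at offsets 6–9.
U+0F53 → 3-byte form E0 BD 93 at offsets 10–12.
U+0999 → 3-byte form E0 A6 99 at offsets 13–15.
Offset 15 falls in char 5's range; it's byte 3 of E0 A6 99 = 0x99.

0x99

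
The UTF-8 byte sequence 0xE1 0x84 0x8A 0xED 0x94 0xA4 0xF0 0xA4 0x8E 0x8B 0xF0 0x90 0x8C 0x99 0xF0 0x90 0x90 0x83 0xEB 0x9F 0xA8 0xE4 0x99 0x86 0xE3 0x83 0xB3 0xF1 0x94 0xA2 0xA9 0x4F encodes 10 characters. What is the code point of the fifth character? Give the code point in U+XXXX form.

U+10403

Offset 0: leading byte 0xE1 = 11100001 → 3-byte char #1 = E1 84 8A.
Offset 3: leading byte 0xED = 11101101 → 3-byte char #2 = ED 94 A4.
Offset 6: leading byte 0xF0 = 11110000 → 4-byte char #3 = F0 A4 8E 8B.
Offset 10: leading byte 0xF0 = 11110000 → 4-byte char #4 = F0 90 8C 99.
Offset 14: leading byte 0xF0 = 11110000 → 4-byte char #5 = F0 90 90 83.
Leading byte 0xF0 = 11110000 matches 11110xxx → 4-byte sequence.
Byte 1: 0xF0 = 11110000, payload 000 (3 bits).
Byte 2: 0x90 = 10010000 (10xxxxxx ✓), payload 010000.
Byte 3: 0x90 = 10010000 (10xxxxxx ✓), payload 010000.
Byte 4: 0x83 = 10000011 (10xxxxxx ✓), payload 000011.
Concatenate: 000010000010000000011 = 0x10403 (21 bits → U+10403).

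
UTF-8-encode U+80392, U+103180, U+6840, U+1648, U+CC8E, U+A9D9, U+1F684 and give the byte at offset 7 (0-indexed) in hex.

U+80392 → 4-byte form F2 80 8E 92 at offsets 0–3.
U+103180 → 4-byte form F4 83 86 80 at offsets 4–7.
Offset 7 falls in char 2's range; it's byte 4 of F4 83 86 80 = 0x80.

0x80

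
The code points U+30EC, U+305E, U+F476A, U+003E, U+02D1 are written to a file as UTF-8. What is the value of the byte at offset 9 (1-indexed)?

0x9D

1-indexed offset 9 is 0-indexed offset 8.
U+30EC → 3-byte form E3 83 AC at offsets 0–2.
U+305E → 3-byte form E3 81 9E at offsets 3–5.
U+F476A → 4-byte form F3 B4 9D AA at offsets 6–9.
Offset 8 falls in char 3's range; it's byte 3 of F3 B4 9D AA = 0x9D.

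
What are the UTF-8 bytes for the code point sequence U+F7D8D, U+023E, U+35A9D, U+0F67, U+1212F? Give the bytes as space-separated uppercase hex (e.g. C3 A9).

F3 B7 B6 8D C8 BE F0 B5 AA 9D E0 BD A7 F0 92 84 AF

U+F7D8D: 4-byte form → F3 B7 B6 8D.
U+023E: 2-byte form → C8 BE.
U+35A9D: 4-byte form → F0 B5 AA 9D.
U+0F67: 3-byte form → E0 BD A7.
U+1212F: 4-byte form → F0 92 84 AF.
Concatenated (17 bytes): F3 B7 B6 8D C8 BE F0 B5 AA 9D E0 BD A7 F0 92 84 AF.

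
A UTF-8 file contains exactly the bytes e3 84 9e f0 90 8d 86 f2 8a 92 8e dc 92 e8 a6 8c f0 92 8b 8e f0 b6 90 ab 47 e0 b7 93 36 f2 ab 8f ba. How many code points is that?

11

Byte at offset 0: 0xE3 = 11100011 → 3-byte char (#1). Advance 3.
Byte at offset 3: 0xF0 = 11110000 → 4-byte char (#2). Advance 4.
Byte at offset 7: 0xF2 = 11110010 → 4-byte char (#3). Advance 4.
Byte at offset 11: 0xDC = 11011100 → 2-byte char (#4). Advance 2.
Byte at offset 13: 0xE8 = 11101000 → 3-byte char (#5). Advance 3.
Byte at offset 16: 0xF0 = 11110000 → 4-byte char (#6). Advance 4.
Byte at offset 20: 0xF0 = 11110000 → 4-byte char (#7). Advance 4.
Byte at offset 24: 0x47 = 01000111 → 1-byte char (#8). Advance 1.
Byte at offset 25: 0xE0 = 11100000 → 3-byte char (#9). Advance 3.
Byte at offset 28: 0x36 = 00110110 → 1-byte char (#10). Advance 1.
Byte at offset 29: 0xF2 = 11110010 → 4-byte char (#11). Advance 4.
Reached end at offset 33 after 11 code points.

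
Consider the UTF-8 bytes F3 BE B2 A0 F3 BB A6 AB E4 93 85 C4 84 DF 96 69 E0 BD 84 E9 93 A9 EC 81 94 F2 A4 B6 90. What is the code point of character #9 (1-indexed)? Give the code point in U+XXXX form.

Offset 0: leading byte 0xF3 = 11110011 → 4-byte char #1 = F3 BE B2 A0.
Offset 4: leading byte 0xF3 = 11110011 → 4-byte char #2 = F3 BB A6 AB.
Offset 8: leading byte 0xE4 = 11100100 → 3-byte char #3 = E4 93 85.
Offset 11: leading byte 0xC4 = 11000100 → 2-byte char #4 = C4 84.
Offset 13: leading byte 0xDF = 11011111 → 2-byte char #5 = DF 96.
Offset 15: leading byte 0x69 = 01101001 → 1-byte char #6 = 69.
Offset 16: leading byte 0xE0 = 11100000 → 3-byte char #7 = E0 BD 84.
Offset 19: leading byte 0xE9 = 11101001 → 3-byte char #8 = E9 93 A9.
Offset 22: leading byte 0xEC = 11101100 → 3-byte char #9 = EC 81 94.
Leading byte 0xEC = 11101100 matches 1110xxxx → 3-byte sequence.
Byte 1: 0xEC = 11101100, payload 1100 (4 bits).
Byte 2: 0x81 = 10000001 (10xxxxxx ✓), payload 000001.
Byte 3: 0x94 = 10010100 (10xxxxxx ✓), payload 010100.
Concatenate: 1100000001010100 = 0xC054 (16 bits → U+C054).

U+C054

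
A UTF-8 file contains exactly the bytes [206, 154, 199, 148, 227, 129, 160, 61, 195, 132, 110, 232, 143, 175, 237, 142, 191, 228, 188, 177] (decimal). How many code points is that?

Byte at offset 0: 0xCE = 11001110 → 2-byte char (#1). Advance 2.
Byte at offset 2: 0xC7 = 11000111 → 2-byte char (#2). Advance 2.
Byte at offset 4: 0xE3 = 11100011 → 3-byte char (#3). Advance 3.
Byte at offset 7: 0x3D = 00111101 → 1-byte char (#4). Advance 1.
Byte at offset 8: 0xC3 = 11000011 → 2-byte char (#5). Advance 2.
Byte at offset 10: 0x6E = 01101110 → 1-byte char (#6). Advance 1.
Byte at offset 11: 0xE8 = 11101000 → 3-byte char (#7). Advance 3.
Byte at offset 14: 0xED = 11101101 → 3-byte char (#8). Advance 3.
Byte at offset 17: 0xE4 = 11100100 → 3-byte char (#9). Advance 3.
Reached end at offset 20 after 9 code points.

9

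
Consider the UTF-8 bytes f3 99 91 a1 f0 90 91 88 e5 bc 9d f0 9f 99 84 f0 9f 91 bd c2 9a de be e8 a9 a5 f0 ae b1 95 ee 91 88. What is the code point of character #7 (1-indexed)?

Offset 0: leading byte 0xF3 = 11110011 → 4-byte char #1 = F3 99 91 A1.
Offset 4: leading byte 0xF0 = 11110000 → 4-byte char #2 = F0 90 91 88.
Offset 8: leading byte 0xE5 = 11100101 → 3-byte char #3 = E5 BC 9D.
Offset 11: leading byte 0xF0 = 11110000 → 4-byte char #4 = F0 9F 99 84.
Offset 15: leading byte 0xF0 = 11110000 → 4-byte char #5 = F0 9F 91 BD.
Offset 19: leading byte 0xC2 = 11000010 → 2-byte char #6 = C2 9A.
Offset 21: leading byte 0xDE = 11011110 → 2-byte char #7 = DE BE.
Leading byte 0xDE = 11011110 matches 110xxxxx → 2-byte sequence.
Byte 1: 0xDE = 11011110, payload 11110 (5 bits).
Byte 2: 0xBE = 10111110 (10xxxxxx ✓), payload 111110.
Concatenate: 11110111110 = 0x7BE (11 bits → U+07BE).

U+07BE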